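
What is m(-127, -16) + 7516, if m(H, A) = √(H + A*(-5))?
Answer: 7516 + I*√47 ≈ 7516.0 + 6.8557*I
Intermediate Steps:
m(H, A) = √(H - 5*A)
m(-127, -16) + 7516 = √(-127 - 5*(-16)) + 7516 = √(-127 + 80) + 7516 = √(-47) + 7516 = I*√47 + 7516 = 7516 + I*√47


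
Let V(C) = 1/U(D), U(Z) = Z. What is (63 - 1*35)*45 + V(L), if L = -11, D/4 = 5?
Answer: 25201/20 ≈ 1260.1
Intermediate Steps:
D = 20 (D = 4*5 = 20)
V(C) = 1/20
(63 - 1*35)*45 + V(L) = (63 - 1*35)*45 + 1/20 = (63 - 35)*45 + 1/20 = 28*45 + 1/20 = 1260 + 1/20 = 25201/20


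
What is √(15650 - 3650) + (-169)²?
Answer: 28561 + 20*√30 ≈ 28671.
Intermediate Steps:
√(15650 - 3650) + (-169)² = √12000 + 28561 = 20*√30 + 28561 = 28561 + 20*√30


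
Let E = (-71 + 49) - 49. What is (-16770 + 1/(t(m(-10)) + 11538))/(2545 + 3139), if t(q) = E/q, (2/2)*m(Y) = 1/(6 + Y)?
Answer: -198254939/67196248 ≈ -2.9504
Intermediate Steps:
E = -71 (E = -22 - 49 = -71)
m(Y) = 1/(6 + Y)
t(q) = -71/q
(-16770 + 1/(t(m(-10)) + 11538))/(2545 + 3139) = (-16770 + 1/(-71/(1/(6 - 10)) + 11538))/(2545 + 3139) = (-16770 + 1/(-71/(1/(-4)) + 11538))/5684 = (-16770 + 1/(-71/(-¼) + 11538))*(1/5684) = (-16770 + 1/(-71*(-4) + 11538))*(1/5684) = (-16770 + 1/(284 + 11538))*(1/5684) = (-16770 + 1/11822)*(1/5684) = -198254939/11822*1/5684 = -198254939/67196248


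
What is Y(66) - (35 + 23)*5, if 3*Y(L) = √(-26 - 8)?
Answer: -290 + I*√34/3 ≈ -290.0 + 1.9437*I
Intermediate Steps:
Y(L) = I*√34/3 (Y(L) = √(-26 - 8)/3 = √(-34)/3 = (I*√34)/3 = I*√34/3)
Y(66) - (35 + 23)*5 = I*√34/3 - (35 + 23)*5 = I*√34/3 - 58*5 = I*√34/3 - 1*290 = I*√34/3 - 290 = -290 + I*√34/3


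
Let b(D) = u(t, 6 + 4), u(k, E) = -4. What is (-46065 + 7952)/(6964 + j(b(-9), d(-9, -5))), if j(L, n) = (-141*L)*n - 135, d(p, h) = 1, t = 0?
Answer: -38113/7393 ≈ -5.1553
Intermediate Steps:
b(D) = -4
j(L, n) = -135 - 141*L*n (j(L, n) = -141*L*n - 135 = -135 - 141*L*n)
(-46065 + 7952)/(6964 + j(b(-9), d(-9, -5))) = (-46065 + 7952)/(6964 + (-135 - 141*(-4)*1)) = -38113/(6964 + (-135 + 564)) = -38113/(6964 + 429) = -38113/7393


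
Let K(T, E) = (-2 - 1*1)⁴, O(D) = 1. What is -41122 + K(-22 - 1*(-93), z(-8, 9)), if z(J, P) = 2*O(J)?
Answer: -41041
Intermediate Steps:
z(J, P) = 2 (z(J, P) = 2*1 = 2)
K(T, E) = 81 (K(T, E) = (-2 - 1)⁴ = (-3)⁴ = 81)
-41122 + K(-22 - 1*(-93), z(-8, 9)) = -41122 + 81 = -41041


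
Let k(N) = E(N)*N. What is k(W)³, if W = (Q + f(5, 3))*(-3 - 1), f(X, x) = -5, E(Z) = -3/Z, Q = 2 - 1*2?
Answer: -27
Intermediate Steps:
Q = 0 (Q = 2 - 2 = 0)
W = 20 (W = (0 - 5)*(-3 - 1) = -5*(-4) = 20)
k(N) = -3 (k(N) = (-3/N)*N = -3)
k(W)³ = (-3)³ = -27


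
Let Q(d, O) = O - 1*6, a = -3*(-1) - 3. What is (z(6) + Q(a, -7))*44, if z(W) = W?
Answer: -308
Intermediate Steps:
a = 0 (a = 3 - 3 = 0)
Q(d, O) = -6 + O (Q(d, O) = O - 6 = -6 + O)
(z(6) + Q(a, -7))*44 = (6 + (-6 - 7))*44 = (6 - 13)*44 = -7*44 = -308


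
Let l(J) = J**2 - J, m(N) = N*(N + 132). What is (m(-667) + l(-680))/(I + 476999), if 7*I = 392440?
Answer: 5739475/3731433 ≈ 1.5381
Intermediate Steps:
m(N) = N*(132 + N)
I = 392440/7 (I = (1/7)*392440 = 392440/7 ≈ 56063.)
(m(-667) + l(-680))/(I + 476999) = (-667*(132 - 667) - 680*(-1 - 680))/(392440/7 + 476999) = (-667*(-535) - 680*(-681))/(3731433/7) = (356845 + 463080)*(7/3731433) = 819925*(7/3731433) = 5739475/3731433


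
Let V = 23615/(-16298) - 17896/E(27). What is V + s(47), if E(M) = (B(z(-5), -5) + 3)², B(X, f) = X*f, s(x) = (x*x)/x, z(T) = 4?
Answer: -77118009/4710122 ≈ -16.373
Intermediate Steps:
s(x) = x (s(x) = x²/x = x)
E(M) = 289 (E(M) = (4*(-5) + 3)² = (-20 + 3)² = (-17)² = 289)
V = -298493743/4710122 (V = 23615/(-16298) - 17896/289 = 23615*(-1/16298) - 17896*1/289 = -23615/16298 - 17896/289 = -298493743/4710122 ≈ -63.373)
V + s(47) = -298493743/4710122 + 47 = -77118009/4710122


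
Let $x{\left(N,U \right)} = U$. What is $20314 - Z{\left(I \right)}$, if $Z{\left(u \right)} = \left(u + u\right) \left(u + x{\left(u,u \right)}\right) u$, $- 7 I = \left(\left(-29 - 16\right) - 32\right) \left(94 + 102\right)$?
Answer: $-40087229350$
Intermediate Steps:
$I = 2156$ ($I = - \frac{\left(\left(-29 - 16\right) - 32\right) \left(94 + 102\right)}{7} = - \frac{\left(\left(-29 - 16\right) - 32\right) 196}{7} = - \frac{\left(-45 - 32\right) 196}{7} = - \frac{\left(-77\right) 196}{7} = \left(- \frac{1}{7}\right) \left(-15092\right) = 2156$)
$Z{\left(u \right)} = 4 u^{3}$ ($Z{\left(u \right)} = \left(u + u\right) \left(u + u\right) u = 2 u 2 u u = 4 u^{2} u = 4 u^{3}$)
$20314 - Z{\left(I \right)} = 20314 - 4 \cdot 2156^{3} = 20314 - 4 \cdot 10021812416 = 20314 - 40087249664 = -40087229350$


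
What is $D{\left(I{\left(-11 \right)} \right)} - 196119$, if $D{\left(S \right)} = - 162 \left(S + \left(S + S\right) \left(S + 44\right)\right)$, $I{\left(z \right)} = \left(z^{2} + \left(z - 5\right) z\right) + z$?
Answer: $-30821571$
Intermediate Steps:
$I{\left(z \right)} = z + z^{2} + z \left(-5 + z\right)$ ($I{\left(z \right)} = \left(z^{2} + \left(z - 5\right) z\right) + z = \left(z^{2} + \left(-5 + z\right) z\right) + z = \left(z^{2} + z \left(-5 + z\right)\right) + z = z + z^{2} + z \left(-5 + z\right)$)
$D{\left(S \right)} = - 162 S - 324 S \left(44 + S\right)$ ($D{\left(S \right)} = - 162 \left(S + 2 S \left(44 + S\right)\right) = - 162 S - 324 S \left(44 + S\right)$)
$D{\left(I{\left(-11 \right)} \right)} - 196119 = - 162 \cdot 2 \left(-11\right) \left(-2 - 11\right) \left(89 + 2 \cdot 2 \left(-11\right) \left(-2 - 11\right)\right) - 196119 = - 162 \cdot 2 \left(-11\right) \left(-13\right) \left(89 + 2 \cdot 2 \left(-11\right) \left(-13\right)\right) - 196119 = \left(-162\right) 286 \left(89 + 2 \cdot 286\right) - 196119 = \left(-162\right) 286 \left(89 + 572\right) - 196119 = \left(-162\right) 286 \cdot 661 - 196119 = -30625452 - 196119 = -30821571$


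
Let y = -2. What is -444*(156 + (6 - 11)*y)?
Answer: -73704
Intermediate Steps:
-444*(156 + (6 - 11)*y) = -444*(156 + (6 - 11)*(-2)) = -444*(156 - 5*(-2)) = -444*(156 + 10) = -444*166 = -73704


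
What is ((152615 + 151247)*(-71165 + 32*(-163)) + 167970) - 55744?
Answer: -23209171196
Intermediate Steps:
((152615 + 151247)*(-71165 + 32*(-163)) + 167970) - 55744 = (303862*(-71165 - 5216) + 167970) - 55744 = (303862*(-76381) + 167970) - 55744 = (-23209283422 + 167970) - 55744 = -23209115452 - 55744 = -23209171196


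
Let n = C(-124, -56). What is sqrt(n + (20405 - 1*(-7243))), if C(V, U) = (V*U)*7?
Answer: 4*sqrt(4766) ≈ 276.15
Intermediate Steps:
C(V, U) = 7*U*V (C(V, U) = (U*V)*7 = 7*U*V)
n = 48608 (n = 7*(-56)*(-124) = 48608)
sqrt(n + (20405 - 1*(-7243))) = sqrt(48608 + (20405 - 1*(-7243))) = sqrt(48608 + (20405 + 7243)) = sqrt(48608 + 27648) = sqrt(76256) = 4*sqrt(4766)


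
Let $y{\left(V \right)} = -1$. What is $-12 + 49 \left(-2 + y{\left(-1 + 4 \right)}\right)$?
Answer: $-159$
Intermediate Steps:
$-12 + 49 \left(-2 + y{\left(-1 + 4 \right)}\right) = -12 + 49 \left(-2 - 1\right) = -12 + 49 \left(-3\right) = -12 - 147 = -159$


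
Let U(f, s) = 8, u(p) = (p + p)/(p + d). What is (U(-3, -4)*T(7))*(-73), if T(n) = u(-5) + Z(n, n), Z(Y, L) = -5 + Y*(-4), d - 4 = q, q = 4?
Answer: 63656/3 ≈ 21219.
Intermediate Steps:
d = 8 (d = 4 + 4 = 8)
u(p) = 2*p/(8 + p) (u(p) = (p + p)/(p + 8) = (2*p)/(8 + p) = 2*p/(8 + p))
Z(Y, L) = -5 - 4*Y
T(n) = -25/3 - 4*n (T(n) = 2*(-5)/(8 - 5) + (-5 - 4*n) = 2*(-5)/3 + (-5 - 4*n) = 2*(-5)*(1/3) + (-5 - 4*n) = -10/3 + (-5 - 4*n) = -25/3 - 4*n)
(U(-3, -4)*T(7))*(-73) = (8*(-25/3 - 4*7))*(-73) = (8*(-25/3 - 28))*(-73) = (8*(-109/3))*(-73) = -872/3*(-73) = 63656/3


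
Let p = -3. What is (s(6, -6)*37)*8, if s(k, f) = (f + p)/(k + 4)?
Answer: -1332/5 ≈ -266.40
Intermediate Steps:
s(k, f) = (-3 + f)/(4 + k) (s(k, f) = (f - 3)/(k + 4) = (-3 + f)/(4 + k))
(s(6, -6)*37)*8 = (((-3 - 6)/(4 + 6))*37)*8 = ((-9/10)*37)*8 = (((⅒)*(-9))*37)*8 = -9/10*37*8 = -333/10*8 = -1332/5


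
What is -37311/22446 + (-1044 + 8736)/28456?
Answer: -18522233/13306737 ≈ -1.3919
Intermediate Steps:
-37311/22446 + (-1044 + 8736)/28456 = -37311*1/22446 + 7692*(1/28456) = -12437/7482 + 1923/7114 = -18522233/13306737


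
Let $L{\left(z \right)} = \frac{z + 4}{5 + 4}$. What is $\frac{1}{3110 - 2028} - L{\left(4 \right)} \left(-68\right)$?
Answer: $\frac{588617}{9738} \approx 60.445$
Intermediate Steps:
$L{\left(z \right)} = \frac{4}{9} + \frac{z}{9}$ ($L{\left(z \right)} = \frac{4 + z}{9} = \left(4 + z\right) \frac{1}{9} = \frac{4}{9} + \frac{z}{9}$)
$\frac{1}{3110 - 2028} - L{\left(4 \right)} \left(-68\right) = \frac{1}{3110 - 2028} - \left(\frac{4}{9} + \frac{1}{9} \cdot 4\right) \left(-68\right) = \frac{1}{3110 - 2028} - \left(\frac{4}{9} + \frac{4}{9}\right) \left(-68\right) = \frac{1}{3110 - 2028} - \frac{8}{9} \left(-68\right) = \frac{1}{3110 - 2028} - - \frac{544}{9} = \frac{1}{1082} + \frac{544}{9} = \frac{588617}{9738}$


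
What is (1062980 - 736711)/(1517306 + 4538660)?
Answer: 326269/6055966 ≈ 0.053876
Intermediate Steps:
(1062980 - 736711)/(1517306 + 4538660) = 326269/6055966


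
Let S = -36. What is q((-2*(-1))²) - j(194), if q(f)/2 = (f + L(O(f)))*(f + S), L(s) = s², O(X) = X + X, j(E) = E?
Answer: -4546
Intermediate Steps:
O(X) = 2*X
q(f) = 2*(-36 + f)*(f + 4*f²) (q(f) = 2*((f + (2*f)²)*(f - 36)) = 2*((f + 4*f²)*(-36 + f)) = 2*((-36 + f)*(f + 4*f²)) = 2*(-36 + f)*(f + 4*f²))
q((-2*(-1))²) - j(194) = 2*(-2*(-1))²*(-36 - 143*(-2*(-1))² + 4*((-2*(-1))²)²) - 1*194 = 2*2²*(-36 - 143*2² + 4*(2²)²) - 194 = 2*4*(-36 - 143*4 + 4*4²) - 194 = 2*4*(-36 - 572 + 4*16) - 194 = 2*4*(-36 - 572 + 64) - 194 = 2*4*(-544) - 194 = -4352 - 194 = -4546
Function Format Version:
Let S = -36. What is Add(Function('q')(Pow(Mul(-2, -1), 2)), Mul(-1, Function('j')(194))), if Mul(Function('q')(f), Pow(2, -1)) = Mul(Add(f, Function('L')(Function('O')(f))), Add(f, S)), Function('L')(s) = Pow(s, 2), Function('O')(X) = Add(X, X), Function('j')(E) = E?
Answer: -4546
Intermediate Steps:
Function('O')(X) = Mul(2, X)
Function('q')(f) = Mul(2, Add(-36, f), Add(f, Mul(4, Pow(f, 2)))) (Function('q')(f) = Mul(2, Mul(Add(f, Pow(Mul(2, f), 2)), Add(f, -36))) = Mul(2, Mul(Add(f, Mul(4, Pow(f, 2))), Add(-36, f))) = Mul(2, Mul(Add(-36, f), Add(f, Mul(4, Pow(f, 2))))) = Mul(2, Add(-36, f), Add(f, Mul(4, Pow(f, 2)))))
Add(Function('q')(Pow(Mul(-2, -1), 2)), Mul(-1, Function('j')(194))) = Add(Mul(2, Pow(Mul(-2, -1), 2), Add(-36, Mul(-143, Pow(Mul(-2, -1), 2)), Mul(4, Pow(Pow(Mul(-2, -1), 2), 2)))), Mul(-1, 194)) = Add(Mul(2, Pow(2, 2), Add(-36, Mul(-143, Pow(2, 2)), Mul(4, Pow(Pow(2, 2), 2)))), -194) = Add(Mul(2, 4, Add(-36, Mul(-143, 4), Mul(4, Pow(4, 2)))), -194) = Add(Mul(2, 4, Add(-36, -572, Mul(4, 16))), -194) = Add(Mul(2, 4, Add(-36, -572, 64)), -194) = Add(Mul(2, 4, -544), -194) = Add(-4352, -194) = -4546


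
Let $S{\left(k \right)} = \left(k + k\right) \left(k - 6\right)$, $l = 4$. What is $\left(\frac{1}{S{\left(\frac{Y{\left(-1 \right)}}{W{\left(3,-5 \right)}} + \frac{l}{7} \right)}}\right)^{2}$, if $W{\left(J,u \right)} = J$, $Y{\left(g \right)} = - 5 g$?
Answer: $\frac{194481}{55145476} \approx 0.0035267$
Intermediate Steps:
$S{\left(k \right)} = 2 k \left(-6 + k\right)$
$\left(\frac{1}{S{\left(\frac{Y{\left(-1 \right)}}{W{\left(3,-5 \right)}} + \frac{l}{7} \right)}}\right)^{2} = \left(\frac{1}{2 \left(\frac{\left(-5\right) \left(-1\right)}{3} + \frac{4}{7}\right) \left(-6 + \left(\frac{\left(-5\right) \left(-1\right)}{3} + \frac{4}{7}\right)\right)}\right)^{2} = \left(\frac{1}{2 \left(5 \cdot \frac{1}{3} + 4 \cdot \frac{1}{7}\right) \left(-6 + \left(5 \cdot \frac{1}{3} + 4 \cdot \frac{1}{7}\right)\right)}\right)^{2} = \left(\frac{1}{2 \left(\frac{5}{3} + \frac{4}{7}\right) \left(-6 + \left(\frac{5}{3} + \frac{4}{7}\right)\right)}\right)^{2} = \left(\frac{1}{2 \cdot \frac{47}{21} \left(-6 + \frac{47}{21}\right)}\right)^{2} = \left(\frac{1}{2 \cdot \frac{47}{21} \left(- \frac{79}{21}\right)}\right)^{2} = \left(\frac{1}{- \frac{7426}{441}}\right)^{2} = \left(- \frac{441}{7426}\right)^{2} = \frac{194481}{55145476}$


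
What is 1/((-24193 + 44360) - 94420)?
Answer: -1/74253 ≈ -1.3467e-5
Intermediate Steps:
1/((-24193 + 44360) - 94420) = 1/(20167 - 94420) = 1/(-74253) = -1/74253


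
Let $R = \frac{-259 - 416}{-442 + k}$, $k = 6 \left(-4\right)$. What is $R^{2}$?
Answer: $\frac{455625}{217156} \approx 2.0981$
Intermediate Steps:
$k = -24$
$R = \frac{675}{466}$ ($R = \frac{-259 - 416}{-442 - 24} = - \frac{675}{-466} = \left(-675\right) \left(- \frac{1}{466}\right) = \frac{675}{466} \approx 1.4485$)
$R^{2} = \left(\frac{675}{466}\right)^{2} = \frac{455625}{217156}$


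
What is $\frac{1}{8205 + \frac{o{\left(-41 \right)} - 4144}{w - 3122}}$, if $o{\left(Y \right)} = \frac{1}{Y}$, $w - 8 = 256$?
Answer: $\frac{117178}{961615395} \approx 0.00012186$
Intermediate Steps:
$w = 264$ ($w = 8 + 256 = 264$)
$\frac{1}{8205 + \frac{o{\left(-41 \right)} - 4144}{w - 3122}} = \frac{1}{8205 + \frac{\frac{1}{-41} - 4144}{264 - 3122}} = \frac{1}{8205 + \frac{- \frac{1}{41} - 4144}{-2858}} = \frac{1}{8205 - - \frac{169905}{117178}} = \frac{1}{8205 + \frac{169905}{117178}} = \frac{1}{\frac{961615395}{117178}} = \frac{117178}{961615395}$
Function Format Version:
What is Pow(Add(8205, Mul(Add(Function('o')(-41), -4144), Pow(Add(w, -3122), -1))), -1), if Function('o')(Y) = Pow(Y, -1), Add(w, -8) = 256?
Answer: Rational(117178, 961615395) ≈ 0.00012186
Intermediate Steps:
w = 264 (w = Add(8, 256) = 264)
Pow(Add(8205, Mul(Add(Function('o')(-41), -4144), Pow(Add(w, -3122), -1))), -1) = Pow(Add(8205, Mul(Add(Pow(-41, -1), -4144), Pow(Add(264, -3122), -1))), -1) = Pow(Add(8205, Mul(Add(Rational(-1, 41), -4144), Pow(-2858, -1))), -1) = Pow(Add(8205, Mul(Rational(-169905, 41), Rational(-1, 2858))), -1) = Pow(Add(8205, Rational(169905, 117178)), -1) = Pow(Rational(961615395, 117178), -1) = Rational(117178, 961615395)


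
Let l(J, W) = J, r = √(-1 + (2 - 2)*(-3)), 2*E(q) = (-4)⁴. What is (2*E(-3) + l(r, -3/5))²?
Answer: (256 + I)² ≈ 65535.0 + 512.0*I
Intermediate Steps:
E(q) = 128 (E(q) = (½)*(-4)⁴ = (½)*256 = 128)
r = I (r = √(-1 + 0*(-3)) = √(-1 + 0) = √(-1) = I ≈ 1.0*I)
(2*E(-3) + l(r, -3/5))² = (2*128 + I)² = (256 + I)²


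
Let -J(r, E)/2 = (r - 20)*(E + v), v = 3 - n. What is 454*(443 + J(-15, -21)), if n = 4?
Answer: -498038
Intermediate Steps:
v = -1 (v = 3 - 1*4 = 3 - 4 = -1)
J(r, E) = -2*(-1 + E)*(-20 + r) (J(r, E) = -2*(r - 20)*(E - 1) = -2*(-20 + r)*(-1 + E) = -2*(-1 + E)*(-20 + r))
454*(443 + J(-15, -21)) = 454*(443 + (-40 + 2*(-15) + 40*(-21) - 2*(-21)*(-15))) = 454*(443 + (-40 - 30 - 840 - 630)) = 454*(443 - 1540) = 454*(-1097) = -498038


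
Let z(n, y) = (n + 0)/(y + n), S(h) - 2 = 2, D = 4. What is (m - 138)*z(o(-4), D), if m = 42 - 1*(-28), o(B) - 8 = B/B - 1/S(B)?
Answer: -140/3 ≈ -46.667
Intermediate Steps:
S(h) = 4 (S(h) = 2 + 2 = 4)
o(B) = 35/4 (o(B) = 8 + (B/B - 1/4) = 8 + (1 - 1*1/4) = 8 + (1 - 1/4) = 8 + 3/4 = 35/4)
z(n, y) = n/(n + y)
m = 70 (m = 42 + 28 = 70)
(m - 138)*z(o(-4), D) = (70 - 138)*(35/(4*(35/4 + 4))) = -595/51/4 = -595*4/51 = -68*35/51 = -140/3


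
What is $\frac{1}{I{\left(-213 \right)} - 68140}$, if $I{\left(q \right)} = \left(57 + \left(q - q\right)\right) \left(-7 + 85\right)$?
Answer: $- \frac{1}{63694} \approx -1.57 \cdot 10^{-5}$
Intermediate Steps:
$I{\left(q \right)} = 4446$ ($I{\left(q \right)} = \left(57 + 0\right) 78 = 57 \cdot 78 = 4446$)
$\frac{1}{I{\left(-213 \right)} - 68140} = \frac{1}{4446 - 68140} = \frac{1}{-63694} = - \frac{1}{63694}$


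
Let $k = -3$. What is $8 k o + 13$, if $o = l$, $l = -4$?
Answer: $109$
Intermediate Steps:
$o = -4$
$8 k o + 13 = 8 \left(\left(-3\right) \left(-4\right)\right) + 13 = 8 \cdot 12 + 13 = 96 + 13 = 109$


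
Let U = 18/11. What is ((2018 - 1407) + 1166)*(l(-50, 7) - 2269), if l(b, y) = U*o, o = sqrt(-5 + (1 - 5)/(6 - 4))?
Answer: -4032013 + 31986*I*sqrt(7)/11 ≈ -4.032e+6 + 7693.4*I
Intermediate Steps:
U = 18/11 (U = 18*(1/11) = 18/11 ≈ 1.6364)
o = I*sqrt(7) (o = sqrt(-5 - 4/2) = sqrt(-5 - 4*1/2) = sqrt(-5 - 2) = sqrt(-7) = I*sqrt(7) ≈ 2.6458*I)
l(b, y) = 18*I*sqrt(7)/11 (l(b, y) = 18*(I*sqrt(7))/11 = 18*I*sqrt(7)/11)
((2018 - 1407) + 1166)*(l(-50, 7) - 2269) = ((2018 - 1407) + 1166)*(18*I*sqrt(7)/11 - 2269) = (611 + 1166)*(-2269 + 18*I*sqrt(7)/11) = 1777*(-2269 + 18*I*sqrt(7)/11) = -4032013 + 31986*I*sqrt(7)/11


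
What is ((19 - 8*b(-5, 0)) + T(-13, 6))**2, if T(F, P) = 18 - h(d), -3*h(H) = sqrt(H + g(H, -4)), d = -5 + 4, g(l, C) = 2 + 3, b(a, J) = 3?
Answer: 1681/9 ≈ 186.78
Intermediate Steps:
g(l, C) = 5
d = -1
h(H) = -sqrt(5 + H)/3 (h(H) = -sqrt(H + 5)/3 = -sqrt(5 + H)/3)
T(F, P) = 56/3 (T(F, P) = 18 - (-1)*sqrt(5 - 1)/3 = 18 - (-1)*sqrt(4)/3 = 18 - (-1)*2/3 = 18 - 1*(-2/3) = 18 + 2/3 = 56/3)
((19 - 8*b(-5, 0)) + T(-13, 6))**2 = ((19 - 8*3) + 56/3)**2 = ((19 - 24) + 56/3)**2 = (-5 + 56/3)**2 = (41/3)**2 = 1681/9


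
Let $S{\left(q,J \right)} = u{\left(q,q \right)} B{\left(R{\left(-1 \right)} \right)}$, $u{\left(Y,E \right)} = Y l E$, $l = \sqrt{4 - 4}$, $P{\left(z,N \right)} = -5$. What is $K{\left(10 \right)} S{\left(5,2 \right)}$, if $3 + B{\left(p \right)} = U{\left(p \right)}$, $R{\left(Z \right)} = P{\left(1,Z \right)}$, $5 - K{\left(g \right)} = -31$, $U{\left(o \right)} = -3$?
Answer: $0$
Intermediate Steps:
$K{\left(g \right)} = 36$ ($K{\left(g \right)} = 5 - -31 = 5 + 31 = 36$)
$R{\left(Z \right)} = -5$
$l = 0$ ($l = \sqrt{0} = 0$)
$B{\left(p \right)} = -6$ ($B{\left(p \right)} = -3 - 3 = -6$)
$u{\left(Y,E \right)} = 0$ ($u{\left(Y,E \right)} = Y 0 E = 0 E = 0$)
$S{\left(q,J \right)} = 0$ ($S{\left(q,J \right)} = 0 \left(-6\right) = 0$)
$K{\left(10 \right)} S{\left(5,2 \right)} = 36 \cdot 0 = 0$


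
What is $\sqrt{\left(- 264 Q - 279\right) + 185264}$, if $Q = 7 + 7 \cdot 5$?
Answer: $\sqrt{173897} \approx 417.01$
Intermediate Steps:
$Q = 42$ ($Q = 7 + 35 = 42$)
$\sqrt{\left(- 264 Q - 279\right) + 185264} = \sqrt{\left(\left(-264\right) 42 - 279\right) + 185264} = \sqrt{\left(-11088 - 279\right) + 185264} = \sqrt{-11367 + 185264} = \sqrt{173897}$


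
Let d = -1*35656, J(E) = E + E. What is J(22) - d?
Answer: 35700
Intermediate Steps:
J(E) = 2*E
d = -35656
J(22) - d = 2*22 - 1*(-35656) = 44 + 35656 = 35700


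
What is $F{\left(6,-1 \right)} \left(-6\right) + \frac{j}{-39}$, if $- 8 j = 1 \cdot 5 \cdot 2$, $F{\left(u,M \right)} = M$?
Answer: $\frac{941}{156} \approx 6.0321$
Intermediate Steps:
$j = - \frac{5}{4}$ ($j = - \frac{1 \cdot 5 \cdot 2}{8} = - \frac{5 \cdot 2}{8} = \left(- \frac{1}{8}\right) 10 = - \frac{5}{4} \approx -1.25$)
$F{\left(6,-1 \right)} \left(-6\right) + \frac{j}{-39} = \left(-1\right) \left(-6\right) - \frac{5}{4 \left(-39\right)} = 6 - - \frac{5}{156} = 6 + \frac{5}{156} = \frac{941}{156}$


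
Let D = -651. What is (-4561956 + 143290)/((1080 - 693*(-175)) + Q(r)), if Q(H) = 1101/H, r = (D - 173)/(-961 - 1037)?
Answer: -1820490392/51510159 ≈ -35.342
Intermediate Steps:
r = 412/999 (r = (-651 - 173)/(-961 - 1037) = -824/(-1998) = -824*(-1/1998) = 412/999 ≈ 0.41241)
(-4561956 + 143290)/((1080 - 693*(-175)) + Q(r)) = (-4561956 + 143290)/((1080 - 693*(-175)) + 1101/(412/999)) = -4418666/((1080 + 121275) + 1101*(999/412)) = -4418666/(122355 + 1099899/412) = -4418666/51510159/412 = -4418666*412/51510159 = -1820490392/51510159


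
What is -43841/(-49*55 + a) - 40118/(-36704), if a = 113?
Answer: 428181185/23692432 ≈ 18.072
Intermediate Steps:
-43841/(-49*55 + a) - 40118/(-36704) = -43841/(-49*55 + 113) - 40118/(-36704) = -43841/(-2695 + 113) - 40118*(-1/36704) = -43841/(-2582) + 20059/18352 = -43841*(-1/2582) + 20059/18352 = 43841/2582 + 20059/18352 = 428181185/23692432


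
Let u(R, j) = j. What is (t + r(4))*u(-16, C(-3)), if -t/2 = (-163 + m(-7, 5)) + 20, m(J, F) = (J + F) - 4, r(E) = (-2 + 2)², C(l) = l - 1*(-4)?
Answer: 298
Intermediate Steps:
C(l) = 4 + l (C(l) = l + 4 = 4 + l)
r(E) = 0 (r(E) = 0² = 0)
m(J, F) = -4 + F + J (m(J, F) = (F + J) - 4 = -4 + F + J)
t = 298 (t = -2*((-163 + (-4 + 5 - 7)) + 20) = -2*((-163 - 6) + 20) = -2*(-169 + 20) = -2*(-149) = 298)
(t + r(4))*u(-16, C(-3)) = (298 + 0)*(4 - 3) = 298*1 = 298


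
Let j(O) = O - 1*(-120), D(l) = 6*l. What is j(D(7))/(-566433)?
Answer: -2/6993 ≈ -0.00028600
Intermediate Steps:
j(O) = 120 + O (j(O) = O + 120 = 120 + O)
j(D(7))/(-566433) = (120 + 6*7)/(-566433) = (120 + 42)*(-1/566433) = 162*(-1/566433) = -2/6993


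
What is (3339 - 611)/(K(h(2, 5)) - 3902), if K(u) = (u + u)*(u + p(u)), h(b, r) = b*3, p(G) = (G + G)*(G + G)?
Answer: -1364/1051 ≈ -1.2978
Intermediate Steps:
p(G) = 4*G² (p(G) = (2*G)*(2*G) = 4*G²)
h(b, r) = 3*b
K(u) = 2*u*(u + 4*u²) (K(u) = (u + u)*(u + 4*u²) = (2*u)*(u + 4*u²) = 2*u*(u + 4*u²))
(3339 - 611)/(K(h(2, 5)) - 3902) = (3339 - 611)/((3*2)²*(2 + 8*(3*2)) - 3902) = 2728/(6²*(2 + 8*6) - 3902) = 2728/(36*(2 + 48) - 3902) = 2728/(36*50 - 3902) = 2728/(1800 - 3902) = 2728/(-2102) = 2728*(-1/2102) = -1364/1051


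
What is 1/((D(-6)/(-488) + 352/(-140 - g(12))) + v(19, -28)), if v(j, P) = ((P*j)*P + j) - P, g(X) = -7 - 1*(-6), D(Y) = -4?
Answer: 16958/253360589 ≈ 6.6932e-5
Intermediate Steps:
g(X) = -1 (g(X) = -7 + 6 = -1)
v(j, P) = j - P + j*P² (v(j, P) = (j*P² + j) - P = (j + j*P²) - P = j - P + j*P²)
1/((D(-6)/(-488) + 352/(-140 - g(12))) + v(19, -28)) = 1/((-4/(-488) + 352/(-140 - 1*(-1))) + (19 - 1*(-28) + 19*(-28)²)) = 1/((-4*(-1/488) + 352/(-140 + 1)) + (19 + 28 + 19*784)) = 1/((1/122 + 352/(-139)) + (19 + 28 + 14896)) = 1/((1/122 + 352*(-1/139)) + 14943) = 1/((1/122 - 352/139) + 14943) = 1/(-42805/16958 + 14943) = 1/(253360589/16958) = 16958/253360589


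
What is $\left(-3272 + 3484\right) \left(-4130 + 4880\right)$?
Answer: $159000$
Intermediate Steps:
$\left(-3272 + 3484\right) \left(-4130 + 4880\right) = 212 \cdot 750 = 159000$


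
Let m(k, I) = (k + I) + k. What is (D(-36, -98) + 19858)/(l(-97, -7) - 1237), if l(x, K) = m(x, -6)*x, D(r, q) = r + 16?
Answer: 19838/18163 ≈ 1.0922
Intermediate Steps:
D(r, q) = 16 + r
m(k, I) = I + 2*k (m(k, I) = (I + k) + k = I + 2*k)
l(x, K) = x*(-6 + 2*x) (l(x, K) = (-6 + 2*x)*x = x*(-6 + 2*x))
(D(-36, -98) + 19858)/(l(-97, -7) - 1237) = ((16 - 36) + 19858)/(2*(-97)*(-3 - 97) - 1237) = (-20 + 19858)/(2*(-97)*(-100) - 1237) = 19838/(19400 - 1237) = 19838/18163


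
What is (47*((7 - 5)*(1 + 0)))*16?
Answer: 1504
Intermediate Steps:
(47*((7 - 5)*(1 + 0)))*16 = (47*(2*1))*16 = (47*2)*16 = 94*16 = 1504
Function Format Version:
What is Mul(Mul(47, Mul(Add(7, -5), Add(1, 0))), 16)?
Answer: 1504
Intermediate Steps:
Mul(Mul(47, Mul(Add(7, -5), Add(1, 0))), 16) = Mul(Mul(47, Mul(2, 1)), 16) = Mul(Mul(47, 2), 16) = Mul(94, 16) = 1504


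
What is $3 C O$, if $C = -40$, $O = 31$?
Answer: $-3720$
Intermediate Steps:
$3 C O = 3 \left(-40\right) 31 = \left(-120\right) 31 = -3720$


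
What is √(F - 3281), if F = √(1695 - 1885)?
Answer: √(-3281 + I*√190) ≈ 0.1203 + 57.28*I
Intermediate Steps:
F = I*√190 (F = √(-190) = I*√190 ≈ 13.784*I)
√(F - 3281) = √(I*√190 - 3281) = √(-3281 + I*√190)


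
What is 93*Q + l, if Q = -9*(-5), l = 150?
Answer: 4335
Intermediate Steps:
Q = 45
93*Q + l = 93*45 + 150 = 4185 + 150 = 4335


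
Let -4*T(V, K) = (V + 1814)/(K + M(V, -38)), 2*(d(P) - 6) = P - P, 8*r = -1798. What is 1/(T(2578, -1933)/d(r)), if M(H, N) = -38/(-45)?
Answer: 86947/8235 ≈ 10.558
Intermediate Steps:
r = -899/4 (r = (⅛)*(-1798) = -899/4 ≈ -224.75)
d(P) = 6 (d(P) = 6 + (P - P)/2 = 6 + (½)*0 = 6 + 0 = 6)
M(H, N) = 38/45 (M(H, N) = -38*(-1/45) = 38/45)
T(V, K) = -(1814 + V)/(4*(38/45 + K)) (T(V, K) = -(V + 1814)/(4*(K + 38/45)) = -(1814 + V)/(4*(38/45 + K)))
1/(T(2578, -1933)/d(r)) = 1/((45*(-1814 - 1*2578)/(4*(38 + 45*(-1933))))/6) = 1/((45*(-1814 - 2578)/(4*(38 - 86985)))*(⅙)) = 1/(((45/4)*(-4392)/(-86947))*(⅙)) = 1/(((45/4)*(-1/86947)*(-4392))*(⅙)) = 1/((49410/86947)*(⅙)) = 1/(8235/86947) = 86947/8235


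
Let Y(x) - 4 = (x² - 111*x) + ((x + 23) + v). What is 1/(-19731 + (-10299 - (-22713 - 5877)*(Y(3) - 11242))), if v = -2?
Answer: -1/329901450 ≈ -3.0312e-9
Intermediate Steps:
Y(x) = 25 + x² - 110*x (Y(x) = 4 + ((x² - 111*x) + ((x + 23) - 2)) = 4 + ((x² - 111*x) + ((23 + x) - 2)) = 4 + ((x² - 111*x) + (21 + x)) = 4 + (21 + x² - 110*x) = 25 + x² - 110*x)
1/(-19731 + (-10299 - (-22713 - 5877)*(Y(3) - 11242))) = 1/(-19731 + (-10299 - (-22713 - 5877)*((25 + 3² - 110*3) - 11242))) = 1/(-19731 + (-10299 - (-28590)*((25 + 9 - 330) - 11242))) = 1/(-19731 + (-10299 - (-28590)*(-296 - 11242))) = 1/(-19731 + (-10299 - (-28590)*(-11538))) = 1/(-19731 + (-10299 - 1*329871420)) = 1/(-19731 + (-10299 - 329871420)) = 1/(-19731 - 329881719) = 1/(-329901450) = -1/329901450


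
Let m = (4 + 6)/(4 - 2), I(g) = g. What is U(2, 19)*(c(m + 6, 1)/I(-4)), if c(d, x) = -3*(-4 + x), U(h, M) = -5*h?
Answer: 45/2 ≈ 22.500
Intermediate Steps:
m = 5 (m = 10/2 = 10*(½) = 5)
c(d, x) = 12 - 3*x
U(2, 19)*(c(m + 6, 1)/I(-4)) = (-5*2)*((12 - 3*1)/(-4)) = -10*(12 - 3)*(-1)/4 = -90*(-1)/4 = -10*(-9/4) = 45/2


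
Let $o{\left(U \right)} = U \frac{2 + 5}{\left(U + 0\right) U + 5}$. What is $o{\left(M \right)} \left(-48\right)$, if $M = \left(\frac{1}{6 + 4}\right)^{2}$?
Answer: $- \frac{1600}{2381} \approx -0.67199$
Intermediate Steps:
$M = \frac{1}{100}$ ($M = \left(\frac{1}{10}\right)^{2} = \frac{1}{100} \approx 0.01$)
$o{\left(U \right)} = \frac{7 U}{5 + U^{2}}$ ($o{\left(U \right)} = U \frac{7}{U U + 5} = U \frac{7}{U^{2} + 5} = U \frac{7}{5 + U^{2}} = \frac{7 U}{5 + U^{2}}$)
$o{\left(M \right)} \left(-48\right) = 7 \cdot \frac{1}{100} \frac{1}{5 + \left(\frac{1}{100}\right)^{2}} \left(-48\right) = 7 \cdot \frac{1}{100} \frac{1}{5 + \frac{1}{10000}} \left(-48\right) = 7 \cdot \frac{1}{100} \frac{1}{\frac{50001}{10000}} \left(-48\right) = 7 \cdot \frac{1}{100} \cdot \frac{10000}{50001} \left(-48\right) = \frac{100}{7143} \left(-48\right) = - \frac{1600}{2381}$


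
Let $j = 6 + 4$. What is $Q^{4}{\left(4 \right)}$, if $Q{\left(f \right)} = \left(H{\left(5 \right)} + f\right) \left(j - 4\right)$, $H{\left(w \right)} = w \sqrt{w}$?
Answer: $36133776 + 14618880 \sqrt{5} \approx 6.8823 \cdot 10^{7}$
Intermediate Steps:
$H{\left(w \right)} = w^{\frac{3}{2}}$
$j = 10$
$Q{\left(f \right)} = 6 f + 30 \sqrt{5}$ ($Q{\left(f \right)} = \left(5^{\frac{3}{2}} + f\right) \left(10 - 4\right) = \left(5 \sqrt{5} + f\right) 6 = \left(f + 5 \sqrt{5}\right) 6 = 6 f + 30 \sqrt{5}$)
$Q^{4}{\left(4 \right)} = \left(6 \cdot 4 + 30 \sqrt{5}\right)^{4} = \left(24 + 30 \sqrt{5}\right)^{4}$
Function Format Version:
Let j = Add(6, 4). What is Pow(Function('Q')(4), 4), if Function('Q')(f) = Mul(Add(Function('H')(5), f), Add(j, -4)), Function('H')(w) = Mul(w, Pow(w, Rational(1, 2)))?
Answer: Add(36133776, Mul(14618880, Pow(5, Rational(1, 2)))) ≈ 6.8823e+7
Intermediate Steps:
Function('H')(w) = Pow(w, Rational(3, 2))
j = 10
Function('Q')(f) = Add(Mul(6, f), Mul(30, Pow(5, Rational(1, 2)))) (Function('Q')(f) = Mul(Add(Pow(5, Rational(3, 2)), f), Add(10, -4)) = Mul(Add(Mul(5, Pow(5, Rational(1, 2))), f), 6) = Mul(Add(f, Mul(5, Pow(5, Rational(1, 2)))), 6) = Add(Mul(6, f), Mul(30, Pow(5, Rational(1, 2)))))
Pow(Function('Q')(4), 4) = Pow(Add(Mul(6, 4), Mul(30, Pow(5, Rational(1, 2)))), 4) = Pow(Add(24, Mul(30, Pow(5, Rational(1, 2)))), 4)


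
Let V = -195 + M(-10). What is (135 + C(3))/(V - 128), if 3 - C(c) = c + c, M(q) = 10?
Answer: -132/313 ≈ -0.42173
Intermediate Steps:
V = -185 (V = -195 + 10 = -185)
C(c) = 3 - 2*c (C(c) = 3 - (c + c) = 3 - 2*c)
(135 + C(3))/(V - 128) = (135 + (3 - 2*3))/(-185 - 128) = (135 + (3 - 6))/(-313) = (135 - 3)*(-1/313) = 132*(-1/313) = -132/313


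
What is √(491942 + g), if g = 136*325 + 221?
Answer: √536363 ≈ 732.37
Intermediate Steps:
g = 44421 (g = 44200 + 221 = 44421)
√(491942 + g) = √(491942 + 44421) = √536363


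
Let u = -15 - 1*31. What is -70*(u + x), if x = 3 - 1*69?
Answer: 7840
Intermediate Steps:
u = -46 (u = -15 - 31 = -46)
x = -66 (x = 3 - 69 = -66)
-70*(u + x) = -70*(-46 - 66) = -70*(-112) = 7840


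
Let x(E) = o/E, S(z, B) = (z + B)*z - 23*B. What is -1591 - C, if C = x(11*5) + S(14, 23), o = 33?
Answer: -7903/5 ≈ -1580.6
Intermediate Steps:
S(z, B) = -23*B + z*(B + z) (S(z, B) = (B + z)*z - 23*B = z*(B + z) - 23*B = -23*B + z*(B + z))
x(E) = 33/E
C = -52/5 (C = 33/((11*5)) + (14² - 23*23 + 23*14) = 33/55 + (196 - 529 + 322) = 33*(1/55) - 11 = ⅗ - 11 = -52/5 ≈ -10.400)
-1591 - C = -1591 - 1*(-52/5) = -1591 + 52/5 = -7903/5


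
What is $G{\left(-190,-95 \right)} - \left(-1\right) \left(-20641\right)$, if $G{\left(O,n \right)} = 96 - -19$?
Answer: $-20526$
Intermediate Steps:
$G{\left(O,n \right)} = 115$ ($G{\left(O,n \right)} = 96 + 19 = 115$)
$G{\left(-190,-95 \right)} - \left(-1\right) \left(-20641\right) = 115 - \left(-1\right) \left(-20641\right) = 115 - 20641 = -20526$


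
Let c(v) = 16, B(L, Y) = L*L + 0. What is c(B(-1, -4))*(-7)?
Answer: -112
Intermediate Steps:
B(L, Y) = L² (B(L, Y) = L² + 0 = L²)
c(B(-1, -4))*(-7) = 16*(-7) = -112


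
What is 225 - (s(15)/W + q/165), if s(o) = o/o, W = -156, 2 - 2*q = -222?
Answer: 641577/2860 ≈ 224.33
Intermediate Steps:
q = 112 (q = 1 - 1/2*(-222) = 1 + 111 = 112)
s(o) = 1
225 - (s(15)/W + q/165) = 225 - (1/(-156) + 112/165) = 225 - (1*(-1/156) + 112*(1/165)) = 225 - (-1/156 + 112/165) = 225 - 1*1923/2860 = 225 - 1923/2860 = 641577/2860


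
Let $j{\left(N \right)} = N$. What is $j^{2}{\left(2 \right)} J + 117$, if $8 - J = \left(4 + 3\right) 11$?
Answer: $-159$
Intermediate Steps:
$J = -69$ ($J = 8 - \left(4 + 3\right) 11 = 8 - 7 \cdot 11 = 8 - 77 = -69$)
$j^{2}{\left(2 \right)} J + 117 = 2^{2} \left(-69\right) + 117 = 4 \left(-69\right) + 117 = -276 + 117 = -159$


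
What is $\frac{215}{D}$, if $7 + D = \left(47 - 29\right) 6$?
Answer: $\frac{215}{101} \approx 2.1287$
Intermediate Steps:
$D = 101$ ($D = -7 + \left(47 - 29\right) 6 = -7 + 18 \cdot 6 = -7 + 108 = 101$)
$\frac{215}{D} = \frac{215}{101}$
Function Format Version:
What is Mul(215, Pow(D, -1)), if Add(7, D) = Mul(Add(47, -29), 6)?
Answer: Rational(215, 101) ≈ 2.1287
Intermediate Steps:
D = 101 (D = Add(-7, Mul(Add(47, -29), 6)) = Add(-7, Mul(18, 6)) = Add(-7, 108) = 101)
Mul(215, Pow(D, -1)) = Mul(215, Pow(101, -1)) = Mul(215, Rational(1, 101)) = Rational(215, 101)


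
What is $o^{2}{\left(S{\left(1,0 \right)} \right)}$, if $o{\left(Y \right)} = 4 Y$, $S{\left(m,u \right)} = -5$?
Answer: $400$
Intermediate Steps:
$o^{2}{\left(S{\left(1,0 \right)} \right)} = \left(4 \left(-5\right)\right)^{2} = \left(-20\right)^{2} = 400$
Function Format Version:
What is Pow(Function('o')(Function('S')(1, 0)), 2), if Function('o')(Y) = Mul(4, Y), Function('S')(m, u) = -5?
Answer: 400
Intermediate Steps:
Pow(Function('o')(Function('S')(1, 0)), 2) = Pow(Mul(4, -5), 2) = Pow(-20, 2) = 400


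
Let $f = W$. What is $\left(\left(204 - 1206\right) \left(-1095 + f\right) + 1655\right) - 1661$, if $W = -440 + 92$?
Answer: $1445880$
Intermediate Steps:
$W = -348$
$f = -348$
$\left(\left(204 - 1206\right) \left(-1095 + f\right) + 1655\right) - 1661 = \left(\left(204 - 1206\right) \left(-1095 - 348\right) + 1655\right) - 1661 = \left(\left(-1002\right) \left(-1443\right) + 1655\right) - 1661 = \left(1445886 + 1655\right) - 1661 = 1447541 - 1661 = 1445880$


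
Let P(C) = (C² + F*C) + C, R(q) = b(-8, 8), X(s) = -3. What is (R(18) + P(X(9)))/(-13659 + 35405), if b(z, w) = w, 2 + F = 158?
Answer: -227/10873 ≈ -0.020877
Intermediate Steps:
F = 156 (F = -2 + 158 = 156)
R(q) = 8
P(C) = C² + 157*C (P(C) = (C² + 156*C) + C = C² + 157*C)
(R(18) + P(X(9)))/(-13659 + 35405) = (8 - 3*(157 - 3))/(-13659 + 35405) = (8 - 3*154)/21746 = (8 - 462)*(1/21746) = -454*1/21746 = -227/10873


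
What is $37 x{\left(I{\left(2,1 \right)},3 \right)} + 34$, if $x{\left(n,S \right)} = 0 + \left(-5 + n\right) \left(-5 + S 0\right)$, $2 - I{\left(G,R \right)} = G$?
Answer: $959$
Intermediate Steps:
$I{\left(G,R \right)} = 2 - G$
$x{\left(n,S \right)} = 25 - 5 n$ ($x{\left(n,S \right)} = 0 + \left(-5 + n\right) \left(-5 + 0\right) = 0 + \left(-5 + n\right) \left(-5\right) = 0 - \left(-25 + 5 n\right) = 25 - 5 n$)
$37 x{\left(I{\left(2,1 \right)},3 \right)} + 34 = 37 \left(25 - 5 \left(2 - 2\right)\right) + 34 = 37 \left(25 - 0\right) + 34 = 37 \left(25 + 0\right) + 34 = 37 \cdot 25 + 34 = 925 + 34 = 959$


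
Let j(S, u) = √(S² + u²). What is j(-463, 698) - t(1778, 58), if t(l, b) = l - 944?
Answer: -834 + √701573 ≈ 3.5995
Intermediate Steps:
t(l, b) = -944 + l
j(-463, 698) - t(1778, 58) = √((-463)² + 698²) - (-944 + 1778) = √(214369 + 487204) - 1*834 = √701573 - 834 = -834 + √701573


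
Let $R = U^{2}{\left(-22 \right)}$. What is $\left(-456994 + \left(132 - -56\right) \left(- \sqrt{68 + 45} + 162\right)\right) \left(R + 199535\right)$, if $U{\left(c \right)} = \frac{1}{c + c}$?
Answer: $- \frac{82385763728709}{968} - \frac{18156088767 \sqrt{113}}{484} \approx -8.5508 \cdot 10^{10}$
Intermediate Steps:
$U{\left(c \right)} = \frac{1}{2 c}$
$R = \frac{1}{1936}$ ($R = \left(\frac{1}{2 \left(-22\right)}\right)^{2} = \left(\frac{1}{2} \left(- \frac{1}{22}\right)\right)^{2} = \left(- \frac{1}{44}\right)^{2} = \frac{1}{1936} \approx 0.00051653$)
$\left(-456994 + \left(132 - -56\right) \left(- \sqrt{68 + 45} + 162\right)\right) \left(R + 199535\right) = \left(-456994 + \left(132 - -56\right) \left(- \sqrt{68 + 45} + 162\right)\right) \left(\frac{1}{1936} + 199535\right) = \left(-456994 + \left(132 + 56\right) \left(- \sqrt{113} + 162\right)\right) \frac{386299761}{1936} = \left(-456994 + 188 \left(162 - \sqrt{113}\right)\right) \frac{386299761}{1936} = \left(-456994 + \left(30456 - 188 \sqrt{113}\right)\right) \frac{386299761}{1936} = \left(-426538 - 188 \sqrt{113}\right) \frac{386299761}{1936} = - \frac{82385763728709}{968} - \frac{18156088767 \sqrt{113}}{484}$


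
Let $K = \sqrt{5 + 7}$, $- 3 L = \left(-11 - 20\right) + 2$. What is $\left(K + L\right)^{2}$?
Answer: $\frac{949}{9} + \frac{116 \sqrt{3}}{3} \approx 172.42$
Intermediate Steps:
$L = \frac{29}{3}$ ($L = - \frac{\left(-11 - 20\right) + 2}{3} = - \frac{-31 + 2}{3} = \left(- \frac{1}{3}\right) \left(-29\right) = \frac{29}{3} \approx 9.6667$)
$K = 2 \sqrt{3}$ ($K = \sqrt{12} = 2 \sqrt{3} \approx 3.4641$)
$\left(K + L\right)^{2} = \left(2 \sqrt{3} + \frac{29}{3}\right)^{2} = \left(\frac{29}{3} + 2 \sqrt{3}\right)^{2}$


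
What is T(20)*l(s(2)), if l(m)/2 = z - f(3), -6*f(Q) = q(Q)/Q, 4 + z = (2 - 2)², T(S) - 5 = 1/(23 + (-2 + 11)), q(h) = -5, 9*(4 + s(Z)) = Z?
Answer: -12397/288 ≈ -43.045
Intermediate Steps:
s(Z) = -4 + Z/9
T(S) = 161/32 (T(S) = 5 + 1/(23 + (-2 + 11)) = 5 + 1/(23 + 9) = 5 + 1/32 = 161/32)
z = -4 (z = -4 + (2 - 2)² = -4 + 0² = -4 + 0 = -4)
f(Q) = 5/(6*Q) (f(Q) = -(-5)/(6*Q) = 5/(6*Q))
l(m) = -77/9 (l(m) = 2*(-4 - 5/(6*3)) = 2*(-4 - 1*5/18) = 2*(-4 - 5/18) = 2*(-77/18) = -77/9)
T(20)*l(s(2)) = (161/32)*(-77/9) = -12397/288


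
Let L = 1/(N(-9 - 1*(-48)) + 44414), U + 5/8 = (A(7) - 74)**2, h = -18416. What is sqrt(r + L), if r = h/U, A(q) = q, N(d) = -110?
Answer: I*sqrt(8012036168218615)/44189548 ≈ 2.0256*I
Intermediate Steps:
U = 35907/8 (U = -5/8 + (7 - 74)**2 = -5/8 + (-67)**2 = -5/8 + 4489 = 35907/8 ≈ 4488.4)
L = 1/44304 (L = 1/(-110 + 44414) = 1/44304 ≈ 2.2571e-5)
r = -147328/35907 (r = -18416/35907/8 = -18416*8/35907 = -147328/35907 ≈ -4.1030)
sqrt(r + L) = sqrt(-147328/35907 + 1/44304) = sqrt(-725242645/176758192) = I*sqrt(8012036168218615)/44189548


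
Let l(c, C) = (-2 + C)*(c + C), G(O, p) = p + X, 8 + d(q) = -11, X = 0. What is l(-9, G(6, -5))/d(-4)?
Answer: -98/19 ≈ -5.1579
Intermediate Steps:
d(q) = -19 (d(q) = -8 - 11 = -19)
G(O, p) = p (G(O, p) = p + 0 = p)
l(c, C) = (-2 + C)*(C + c)
l(-9, G(6, -5))/d(-4) = ((-5)² - 2*(-5) - 2*(-9) - 5*(-9))/(-19) = -(25 + 10 + 18 + 45)/19 = -1/19*98 = -98/19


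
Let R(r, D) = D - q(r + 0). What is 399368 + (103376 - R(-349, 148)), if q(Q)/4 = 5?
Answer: 502616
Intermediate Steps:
q(Q) = 20 (q(Q) = 4*5 = 20)
R(r, D) = -20 + D (R(r, D) = D - 1*20 = D - 20 = -20 + D)
399368 + (103376 - R(-349, 148)) = 399368 + (103376 - (-20 + 148)) = 399368 + (103376 - 1*128) = 399368 + (103376 - 128) = 399368 + 103248 = 502616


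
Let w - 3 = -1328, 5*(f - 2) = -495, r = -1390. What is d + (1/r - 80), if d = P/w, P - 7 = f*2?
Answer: -29416279/368350 ≈ -79.860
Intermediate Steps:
f = -97 (f = 2 + (1/5)*(-495) = 2 - 99 = -97)
P = -187 (P = 7 - 97*2 = 7 - 194 = -187)
w = -1325 (w = 3 - 1328 = -1325)
d = 187/1325 (d = -187/(-1325) = -187*(-1/1325) = 187/1325 ≈ 0.14113)
d + (1/r - 80) = 187/1325 + (1/(-1390) - 80) = 187/1325 + (-1/1390 - 80) = 187/1325 - 111201/1390 = -29416279/368350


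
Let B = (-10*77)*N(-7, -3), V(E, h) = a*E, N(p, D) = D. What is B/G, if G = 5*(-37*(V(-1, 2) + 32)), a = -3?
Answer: -66/185 ≈ -0.35676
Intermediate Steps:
V(E, h) = -3*E
G = -6475 (G = 5*(-37*(-3*(-1) + 32)) = 5*(-37*(3 + 32)) = 5*(-37*35) = 5*(-1295) = -6475)
B = 2310 (B = -10*77*(-3) = -770*(-3) = 2310)
B/G = 2310/(-6475) = 2310*(-1/6475) = -66/185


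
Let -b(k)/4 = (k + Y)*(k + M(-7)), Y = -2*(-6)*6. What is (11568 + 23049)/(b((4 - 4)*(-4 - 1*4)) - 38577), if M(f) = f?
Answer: -11539/12187 ≈ -0.94683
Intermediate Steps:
Y = 72 (Y = 12*6 = 72)
b(k) = -4*(-7 + k)*(72 + k) (b(k) = -4*(k + 72)*(k - 7) = -4*(72 + k)*(-7 + k) = -4*(-7 + k)*(72 + k))
(11568 + 23049)/(b((4 - 4)*(-4 - 1*4)) - 38577) = (11568 + 23049)/((2016 - 260*(4 - 4)*(-4 - 1*4) - 4*(-4 - 1*4)²*(4 - 4)²) - 38577) = 34617/((2016 - 0*(-4 - 4) - 4*(0*(-4 - 4))²) - 38577) = 34617/((2016 - 0*(-8) - 4*(0*(-8))²) - 38577) = 34617/((2016 - 260*0 - 4*0²) - 38577) = 34617/((2016 + 0 - 4*0) - 38577) = 34617/((2016 + 0 + 0) - 38577) = 34617/(2016 - 38577) = 34617/(-36561) = 34617*(-1/36561) = -11539/12187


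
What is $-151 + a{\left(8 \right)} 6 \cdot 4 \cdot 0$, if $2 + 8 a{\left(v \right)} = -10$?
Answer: $-151$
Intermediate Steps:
$a{\left(v \right)} = - \frac{3}{2}$ ($a{\left(v \right)} = - \frac{1}{4} + \frac{1}{8} \left(-10\right) = - \frac{1}{4} - \frac{5}{4} = - \frac{3}{2}$)
$-151 + a{\left(8 \right)} 6 \cdot 4 \cdot 0 = -151 - \frac{3 \cdot 6 \cdot 4 \cdot 0}{2} = -151 - \frac{3 \cdot 24 \cdot 0}{2} = -151 - 0 = -151 + 0 = -151$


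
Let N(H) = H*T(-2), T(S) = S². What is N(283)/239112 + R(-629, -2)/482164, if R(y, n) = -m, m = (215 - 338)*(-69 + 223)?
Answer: 158595911/3602849949 ≈ 0.044020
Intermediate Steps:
m = -18942 (m = -123*154 = -18942)
R(y, n) = 18942 (R(y, n) = -1*(-18942) = 18942)
N(H) = 4*H (N(H) = H*(-2)² = H*4 = 4*H)
N(283)/239112 + R(-629, -2)/482164 = (4*283)/239112 + 18942/482164 = 1132*(1/239112) + 18942*(1/482164) = 283/59778 + 9471/241082 = 158595911/3602849949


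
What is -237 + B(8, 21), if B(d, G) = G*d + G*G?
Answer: 372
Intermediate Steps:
B(d, G) = G² + G*d (B(d, G) = G*d + G² = G² + G*d)
-237 + B(8, 21) = -237 + 21*(21 + 8) = -237 + 21*29 = -237 + 609 = 372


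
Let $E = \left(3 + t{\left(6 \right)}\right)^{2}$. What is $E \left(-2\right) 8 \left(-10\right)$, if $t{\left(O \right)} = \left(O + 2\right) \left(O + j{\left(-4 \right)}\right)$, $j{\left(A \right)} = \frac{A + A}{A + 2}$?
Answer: $1102240$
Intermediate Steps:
$j{\left(A \right)} = \frac{2 A}{2 + A}$
$t{\left(O \right)} = \left(2 + O\right) \left(4 + O\right)$ ($t{\left(O \right)} = \left(O + 2\right) \left(O + 2 \left(-4\right) \frac{1}{2 - 4}\right) = \left(2 + O\right) \left(O + 2 \left(-4\right) \frac{1}{-2}\right) = \left(2 + O\right) \left(O + 2 \left(-4\right) \left(- \frac{1}{2}\right)\right) = \left(2 + O\right) \left(O + 4\right) = \left(2 + O\right) \left(4 + O\right)$)
$E = 6889$ ($E = \left(3 + \left(8 + 6^{2} + 6 \cdot 6\right)\right)^{2} = \left(3 + \left(8 + 36 + 36\right)\right)^{2} = \left(3 + 80\right)^{2} = 83^{2} = 6889$)
$E \left(-2\right) 8 \left(-10\right) = 6889 \left(-2\right) 8 \left(-10\right) = 6889 \left(\left(-16\right) \left(-10\right)\right) = 6889 \cdot 160 = 1102240$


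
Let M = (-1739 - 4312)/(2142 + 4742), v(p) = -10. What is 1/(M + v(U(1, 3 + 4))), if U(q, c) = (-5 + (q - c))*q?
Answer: -6884/74891 ≈ -0.091920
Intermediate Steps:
U(q, c) = q*(-5 + q - c) (U(q, c) = (-5 + q - c)*q = q*(-5 + q - c))
M = -6051/6884 ≈ -0.87899
1/(M + v(U(1, 3 + 4))) = 1/(-6051/6884 - 10) = 1/(-74891/6884) = -6884/74891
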